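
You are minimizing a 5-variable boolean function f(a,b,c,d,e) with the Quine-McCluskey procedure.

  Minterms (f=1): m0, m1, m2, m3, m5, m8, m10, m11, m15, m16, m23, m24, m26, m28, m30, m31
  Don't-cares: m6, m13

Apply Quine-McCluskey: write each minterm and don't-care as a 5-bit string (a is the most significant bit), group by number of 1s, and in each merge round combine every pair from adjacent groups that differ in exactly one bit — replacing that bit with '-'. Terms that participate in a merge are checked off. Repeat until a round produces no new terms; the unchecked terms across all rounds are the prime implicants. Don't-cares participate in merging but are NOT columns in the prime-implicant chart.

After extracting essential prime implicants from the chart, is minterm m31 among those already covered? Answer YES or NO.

[col 0] 00000*, 00001*, 00010*, 00011*, 00101*, 00110*, 01000*, 01010*, 01011*, 01101*, 01111*, 10000*, 10111*, 11000*, 11010*, 11100*, 11110*, 11111*
[col 1] -0000*, -1000*, -1010*, -1111, 0-000*, 0-010*, 0-011*, 0-101, 00-01, 00-10, 000-0*, 000-1*, 0000-*, 0001-*, 01-11, 010-0*, 0101-*, 011-1, 1-000*, 1-111, 11-00*, 11-10*, 110-0*, 111-0*, 1111-
[col 2] --000, -10-0, 0-0-0, 0-01-, 000--, 11--0
Prime implicants: --000, -10-0, -1111, 0-0-0, 0-01-, 0-101, 00-01, 00-10, 000--, 01-11, 011-1, 1-111, 11--0, 1111-
PI chart (minterm → PIs covering it):
  0 | --000,0-0-0,000--
  1 | 00-01,000--
  2 | 0-0-0,0-01-,00-10,000--
  3 | 0-01-,000--
  5 | 0-101,00-01
  8 | --000,-10-0,0-0-0
  10 | -10-0,0-0-0,0-01-
  11 | 0-01-,01-11
  15 | -1111,01-11,011-1
  16 | --000  (sole → essential)
  23 | 1-111  (sole → essential)
  24 | --000,-10-0,11--0
  26 | -10-0,11--0
  28 | 11--0  (sole → essential)
  30 | 11--0,1111-
  31 | -1111,1-111,1111-
Essential prime implicants: --000, 1-111, 11--0

YES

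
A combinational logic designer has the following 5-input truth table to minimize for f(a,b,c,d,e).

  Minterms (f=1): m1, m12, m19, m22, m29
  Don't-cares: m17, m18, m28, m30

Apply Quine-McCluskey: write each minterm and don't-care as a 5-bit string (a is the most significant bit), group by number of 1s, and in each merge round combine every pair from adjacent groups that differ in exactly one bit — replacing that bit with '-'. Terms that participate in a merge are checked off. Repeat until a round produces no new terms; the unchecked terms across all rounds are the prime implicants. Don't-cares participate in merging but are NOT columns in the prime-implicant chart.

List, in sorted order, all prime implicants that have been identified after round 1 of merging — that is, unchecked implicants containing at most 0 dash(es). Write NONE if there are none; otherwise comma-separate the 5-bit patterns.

NONE

Round 0: 00001✓ 01100✓ 10001✓ 10010✓ 10011✓ 10110✓ 11100✓ 11101✓ 11110✓
Round 1: -0001 -1100 1-110 10-10 100-1 1001- 111-0 1110-
PIs = {-0001, -1100, 1-110, 10-10, 100-1, 1001-, 111-0, 1110-}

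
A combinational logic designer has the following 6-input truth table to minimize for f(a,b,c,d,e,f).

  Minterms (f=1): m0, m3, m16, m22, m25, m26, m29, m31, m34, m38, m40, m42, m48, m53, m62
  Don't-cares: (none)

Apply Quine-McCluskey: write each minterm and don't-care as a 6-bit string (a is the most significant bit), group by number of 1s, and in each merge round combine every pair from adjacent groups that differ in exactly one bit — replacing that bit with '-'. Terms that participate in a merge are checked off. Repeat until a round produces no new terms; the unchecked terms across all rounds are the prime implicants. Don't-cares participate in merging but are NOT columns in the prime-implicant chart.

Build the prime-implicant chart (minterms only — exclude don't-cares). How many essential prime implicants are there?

11

size-2^0 implicants → 000000(✓)  000011  010000(✓)  010110  011001(✓)  011010  011101(✓)  011111(✓)  100010(✓)  100110(✓)  101000(✓)  101010(✓)  110000(✓)  110101  111110
size-2^1 implicants → -10000  0-0000  011-01  0111-1  10-010  100-10  1010-0
Unchecked terms (primes): -10000, 0-0000, 000011, 010110, 011-01, 011010, 0111-1, 10-010, 100-10, 1010-0, 110101, 111110
Minterm coverage:
  m0 ⊆ 0-0000 [E]
  m3 ⊆ 000011 [E]
  m16 ⊆ -10000,0-0000
  m22 ⊆ 010110 [E]
  m25 ⊆ 011-01 [E]
  m26 ⊆ 011010 [E]
  m29 ⊆ 011-01,0111-1
  m31 ⊆ 0111-1 [E]
  m34 ⊆ 10-010,100-10
  m38 ⊆ 100-10 [E]
  m40 ⊆ 1010-0 [E]
  m42 ⊆ 10-010,1010-0
  m48 ⊆ -10000 [E]
  m53 ⊆ 110101 [E]
  m62 ⊆ 111110 [E]
E = {-10000, 0-0000, 000011, 010110, 011-01, 011010, 0111-1, 100-10, 1010-0, 110101, 111110}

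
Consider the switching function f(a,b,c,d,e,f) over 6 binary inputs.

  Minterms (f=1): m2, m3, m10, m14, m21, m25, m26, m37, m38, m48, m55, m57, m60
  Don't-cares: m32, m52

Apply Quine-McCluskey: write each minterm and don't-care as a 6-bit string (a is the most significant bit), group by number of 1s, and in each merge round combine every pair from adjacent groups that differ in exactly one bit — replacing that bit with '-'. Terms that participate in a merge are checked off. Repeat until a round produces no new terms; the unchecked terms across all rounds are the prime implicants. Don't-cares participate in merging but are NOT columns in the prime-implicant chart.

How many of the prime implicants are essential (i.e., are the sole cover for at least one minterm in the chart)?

Round 0: 000010✓ 000011✓ 001010✓ 001110✓ 010101 011001✓ 011010✓ 100000✓ 100101 100110 110000✓ 110100✓ 110111 111001✓ 111100✓
Round 1: -11001 0-1010 00-010 00001- 001-10 1-0000 11-100 110-00
PIs = {-11001, 0-1010, 00-010, 00001-, 001-10, 010101, 1-0000, 100101, 100110, 11-100, 110-00, 110111}
Coverage chart:
  m2: 00-010,00001-
  m3: 00001- ←essential
  m10: 0-1010,00-010,001-10
  m14: 001-10 ←essential
  m21: 010101 ←essential
  m25: -11001 ←essential
  m26: 0-1010 ←essential
  m37: 100101 ←essential
  m38: 100110 ←essential
  m48: 1-0000,110-00
  m55: 110111 ←essential
  m57: -11001 ←essential
  m60: 11-100 ←essential
Essential: -11001, 0-1010, 00001-, 001-10, 010101, 100101, 100110, 11-100, 110111

9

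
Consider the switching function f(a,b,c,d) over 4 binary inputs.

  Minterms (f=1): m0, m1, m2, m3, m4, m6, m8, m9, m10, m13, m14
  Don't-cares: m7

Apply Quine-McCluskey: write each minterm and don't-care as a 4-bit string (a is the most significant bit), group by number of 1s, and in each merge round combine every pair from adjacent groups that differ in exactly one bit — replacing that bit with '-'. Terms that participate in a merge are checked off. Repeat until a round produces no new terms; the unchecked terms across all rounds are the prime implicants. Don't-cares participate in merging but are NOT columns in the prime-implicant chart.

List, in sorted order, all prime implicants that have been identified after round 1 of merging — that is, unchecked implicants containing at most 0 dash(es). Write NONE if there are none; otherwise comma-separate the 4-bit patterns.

[col 0] 0000*, 0001*, 0010*, 0011*, 0100*, 0110*, 0111*, 1000*, 1001*, 1010*, 1101*, 1110*
[col 1] -000*, -001*, -010*, -110*, 0-00*, 0-10*, 0-11*, 00-0*, 00-1*, 000-*, 001-*, 01-0*, 011-*, 1-01, 1-10*, 10-0*, 100-*
[col 2] --10, -0-0, -00-, 0--0, 0-1-, 00--
Prime implicants: --10, -0-0, -00-, 0--0, 0-1-, 00--, 1-01

NONE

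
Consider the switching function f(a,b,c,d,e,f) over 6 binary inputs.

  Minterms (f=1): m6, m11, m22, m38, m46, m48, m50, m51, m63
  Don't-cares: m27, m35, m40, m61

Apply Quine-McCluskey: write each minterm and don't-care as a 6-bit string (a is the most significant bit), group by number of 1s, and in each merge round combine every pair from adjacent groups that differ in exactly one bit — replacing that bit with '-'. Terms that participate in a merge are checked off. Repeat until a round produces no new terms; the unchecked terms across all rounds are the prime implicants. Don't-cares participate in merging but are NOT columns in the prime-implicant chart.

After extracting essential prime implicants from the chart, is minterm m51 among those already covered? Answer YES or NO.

NO

size-2^0 implicants → 000110(✓)  001011(✓)  010110(✓)  011011(✓)  100011(✓)  100110(✓)  101000  101110(✓)  110000(✓)  110010(✓)  110011(✓)  111101(✓)  111111(✓)
size-2^1 implicants → -00110  0-0110  0-1011  1-0011  10-110  1100-0  11001-  1111-1
Unchecked terms (primes): -00110, 0-0110, 0-1011, 1-0011, 10-110, 101000, 1100-0, 11001-, 1111-1
Minterm coverage:
  m6 ⊆ -00110,0-0110
  m11 ⊆ 0-1011 [E]
  m22 ⊆ 0-0110 [E]
  m38 ⊆ -00110,10-110
  m46 ⊆ 10-110 [E]
  m48 ⊆ 1100-0 [E]
  m50 ⊆ 1100-0,11001-
  m51 ⊆ 1-0011,11001-
  m63 ⊆ 1111-1 [E]
E = {0-0110, 0-1011, 10-110, 1100-0, 1111-1}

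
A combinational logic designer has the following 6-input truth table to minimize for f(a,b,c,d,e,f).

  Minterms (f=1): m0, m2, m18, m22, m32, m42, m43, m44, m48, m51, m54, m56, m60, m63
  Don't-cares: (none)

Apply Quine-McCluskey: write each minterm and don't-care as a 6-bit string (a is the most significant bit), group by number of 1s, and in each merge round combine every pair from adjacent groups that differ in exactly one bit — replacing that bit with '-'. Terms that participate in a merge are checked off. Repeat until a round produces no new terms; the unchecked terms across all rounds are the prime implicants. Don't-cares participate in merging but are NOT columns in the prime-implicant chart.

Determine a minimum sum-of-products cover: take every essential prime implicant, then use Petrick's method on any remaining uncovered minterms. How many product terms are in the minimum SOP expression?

8

[col 0] 000000*, 000010*, 010010*, 010110*, 100000*, 101010*, 101011*, 101100*, 110000*, 110011, 110110*, 111000*, 111100*, 111111
[col 1] -00000, -10110, 0-0010, 0000-0, 010-10, 1-0000, 1-1100, 10101-, 11-000, 111-00
Prime implicants: -00000, -10110, 0-0010, 0000-0, 010-10, 1-0000, 1-1100, 10101-, 11-000, 110011, 111-00, 111111
PI chart (minterm → PIs covering it):
  0 | -00000,0000-0
  2 | 0-0010,0000-0
  18 | 0-0010,010-10
  22 | -10110,010-10
  32 | -00000,1-0000
  42 | 10101-  (sole → essential)
  43 | 10101-  (sole → essential)
  44 | 1-1100  (sole → essential)
  48 | 1-0000,11-000
  51 | 110011  (sole → essential)
  54 | -10110  (sole → essential)
  56 | 11-000,111-00
  60 | 1-1100,111-00
  63 | 111111  (sole → essential)
Essential prime implicants: -10110, 1-1100, 10101-, 110011, 111111
Petrick residual → -00000, 0-0010, 11-000
Minimum SOP uses 8 PIs: b'c'd'e'f' + bc'def' + a'c'd'ef' + acde'f' + ab'cd'e + abd'e'f' + abc'd'ef + abcdef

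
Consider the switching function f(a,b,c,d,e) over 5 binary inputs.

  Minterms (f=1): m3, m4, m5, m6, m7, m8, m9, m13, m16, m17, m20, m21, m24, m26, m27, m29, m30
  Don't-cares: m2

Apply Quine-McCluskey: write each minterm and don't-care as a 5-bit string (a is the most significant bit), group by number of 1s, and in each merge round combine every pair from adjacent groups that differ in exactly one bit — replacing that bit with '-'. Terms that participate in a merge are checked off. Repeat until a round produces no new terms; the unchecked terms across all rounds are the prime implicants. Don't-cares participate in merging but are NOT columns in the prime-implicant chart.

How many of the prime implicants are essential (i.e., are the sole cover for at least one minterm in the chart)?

5

size-2^0 implicants → 00010(✓)  00011(✓)  00100(✓)  00101(✓)  00110(✓)  00111(✓)  01000(✓)  01001(✓)  01101(✓)  10000(✓)  10001(✓)  10100(✓)  10101(✓)  11000(✓)  11010(✓)  11011(✓)  11101(✓)  11110(✓)
size-2^1 implicants → -0100(✓)  -0101(✓)  -1000  -1101(✓)  0-101(✓)  00-10(✓)  00-11(✓)  0001-(✓)  001-0(✓)  001-1(✓)  0010-(✓)  0011-(✓)  01-01  0100-  1-000  1-101(✓)  10-00(✓)  10-01(✓)  1000-(✓)  1010-(✓)  11-10  110-0  1101-
size-2^2 implicants → --101  -010-  00-1-  001--  10-0-
Unchecked terms (primes): --101, -010-, -1000, 00-1-, 001--, 01-01, 0100-, 1-000, 10-0-, 11-10, 110-0, 1101-
Minterm coverage:
  m3 ⊆ 00-1- [E]
  m4 ⊆ -010-,001--
  m5 ⊆ --101,-010-,001--
  m6 ⊆ 00-1-,001--
  m7 ⊆ 00-1-,001--
  m8 ⊆ -1000,0100-
  m9 ⊆ 01-01,0100-
  m13 ⊆ --101,01-01
  m16 ⊆ 1-000,10-0-
  m17 ⊆ 10-0- [E]
  m20 ⊆ -010-,10-0-
  m21 ⊆ --101,-010-,10-0-
  m24 ⊆ -1000,1-000,110-0
  m26 ⊆ 11-10,110-0,1101-
  m27 ⊆ 1101- [E]
  m29 ⊆ --101 [E]
  m30 ⊆ 11-10 [E]
E = {--101, 00-1-, 10-0-, 11-10, 1101-}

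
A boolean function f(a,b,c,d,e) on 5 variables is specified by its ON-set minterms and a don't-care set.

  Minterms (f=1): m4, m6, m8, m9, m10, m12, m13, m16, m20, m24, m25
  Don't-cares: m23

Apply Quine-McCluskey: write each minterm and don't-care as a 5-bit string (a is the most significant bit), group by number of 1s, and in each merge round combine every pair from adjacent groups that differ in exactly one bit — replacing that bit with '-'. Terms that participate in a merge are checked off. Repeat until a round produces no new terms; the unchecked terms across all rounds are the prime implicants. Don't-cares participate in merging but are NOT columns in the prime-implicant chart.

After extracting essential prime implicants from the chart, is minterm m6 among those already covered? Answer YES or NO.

[col 0] 00100*, 00110*, 01000*, 01001*, 01010*, 01100*, 01101*, 10000*, 10100*, 10111, 11000*, 11001*
[col 1] -0100, -1000*, -1001*, 0-100, 001-0, 01-00*, 01-01*, 010-0, 0100-*, 0110-*, 1-000, 10-00, 1100-*
[col 2] -100-, 01-0-
Prime implicants: -0100, -100-, 0-100, 001-0, 01-0-, 010-0, 1-000, 10-00, 10111
PI chart (minterm → PIs covering it):
  4 | -0100,0-100,001-0
  6 | 001-0  (sole → essential)
  8 | -100-,01-0-,010-0
  9 | -100-,01-0-
  10 | 010-0  (sole → essential)
  12 | 0-100,01-0-
  13 | 01-0-  (sole → essential)
  16 | 1-000,10-00
  20 | -0100,10-00
  24 | -100-,1-000
  25 | -100-  (sole → essential)
Essential prime implicants: -100-, 001-0, 01-0-, 010-0

YES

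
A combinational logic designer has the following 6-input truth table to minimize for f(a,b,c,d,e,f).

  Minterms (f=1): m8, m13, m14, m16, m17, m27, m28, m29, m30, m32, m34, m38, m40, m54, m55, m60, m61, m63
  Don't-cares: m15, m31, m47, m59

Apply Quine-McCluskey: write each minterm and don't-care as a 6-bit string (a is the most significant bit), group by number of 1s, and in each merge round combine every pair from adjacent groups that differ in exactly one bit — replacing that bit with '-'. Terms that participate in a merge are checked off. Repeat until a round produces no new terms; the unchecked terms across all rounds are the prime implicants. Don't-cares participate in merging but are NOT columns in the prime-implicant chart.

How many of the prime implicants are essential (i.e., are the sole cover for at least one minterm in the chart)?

6

[col 0] 001000*, 001101*, 001110*, 001111*, 010000*, 010001*, 011011*, 011100*, 011101*, 011110*, 011111*, 100000*, 100010*, 100110*, 101000*, 101111*, 110110*, 110111*, 111011*, 111100*, 111101*, 111111*
[col 1] -01000, -01111*, -11011*, -11100*, -11101*, -11111*, 0-1101*, 0-1110*, 0-1111*, 0011-1*, 00111-*, 01000-, 011-11*, 0111-0*, 0111-1*, 01110-*, 01111-*, 1-0110, 1-1111*, 10-000, 100-10, 1000-0, 11-111, 11011-, 111-11*, 1111-1*, 11110-*
[col 2] --1111, -11-11, -111-1, -1110-, 0-11-1, 0-111-, 0111--
Prime implicants: --1111, -01000, -11-11, -111-1, -1110-, 0-11-1, 0-111-, 01000-, 0111--, 1-0110, 10-000, 100-10, 1000-0, 11-111, 11011-
PI chart (minterm → PIs covering it):
  8 | -01000  (sole → essential)
  13 | 0-11-1  (sole → essential)
  14 | 0-111-  (sole → essential)
  16 | 01000-  (sole → essential)
  17 | 01000-  (sole → essential)
  27 | -11-11  (sole → essential)
  28 | -1110-,0111--
  29 | -111-1,-1110-,0-11-1,0111--
  30 | 0-111-,0111--
  32 | 10-000,1000-0
  34 | 100-10,1000-0
  38 | 1-0110,100-10
  40 | -01000,10-000
  54 | 1-0110,11011-
  55 | 11-111,11011-
  60 | -1110-  (sole → essential)
  61 | -111-1,-1110-
  63 | --1111,-11-11,-111-1,11-111
Essential prime implicants: -01000, -11-11, -1110-, 0-11-1, 0-111-, 01000-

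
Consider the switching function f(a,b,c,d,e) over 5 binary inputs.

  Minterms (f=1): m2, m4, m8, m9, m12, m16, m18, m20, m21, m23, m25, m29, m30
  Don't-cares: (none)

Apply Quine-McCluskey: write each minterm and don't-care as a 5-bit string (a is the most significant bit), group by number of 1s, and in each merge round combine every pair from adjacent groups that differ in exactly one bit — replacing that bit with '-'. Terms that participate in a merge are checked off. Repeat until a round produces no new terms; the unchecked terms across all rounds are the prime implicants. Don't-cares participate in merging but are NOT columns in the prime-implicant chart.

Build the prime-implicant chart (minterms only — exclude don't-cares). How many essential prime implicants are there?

size-2^0 implicants → 00010(✓)  00100(✓)  01000(✓)  01001(✓)  01100(✓)  10000(✓)  10010(✓)  10100(✓)  10101(✓)  10111(✓)  11001(✓)  11101(✓)  11110
size-2^1 implicants → -0010  -0100  -1001  0-100  01-00  0100-  1-101  10-00  100-0  101-1  1010-  11-01
Unchecked terms (primes): -0010, -0100, -1001, 0-100, 01-00, 0100-, 1-101, 10-00, 100-0, 101-1, 1010-, 11-01, 11110
Minterm coverage:
  m2 ⊆ -0010 [E]
  m4 ⊆ -0100,0-100
  m8 ⊆ 01-00,0100-
  m9 ⊆ -1001,0100-
  m12 ⊆ 0-100,01-00
  m16 ⊆ 10-00,100-0
  m18 ⊆ -0010,100-0
  m20 ⊆ -0100,10-00,1010-
  m21 ⊆ 1-101,101-1,1010-
  m23 ⊆ 101-1 [E]
  m25 ⊆ -1001,11-01
  m29 ⊆ 1-101,11-01
  m30 ⊆ 11110 [E]
E = {-0010, 101-1, 11110}

3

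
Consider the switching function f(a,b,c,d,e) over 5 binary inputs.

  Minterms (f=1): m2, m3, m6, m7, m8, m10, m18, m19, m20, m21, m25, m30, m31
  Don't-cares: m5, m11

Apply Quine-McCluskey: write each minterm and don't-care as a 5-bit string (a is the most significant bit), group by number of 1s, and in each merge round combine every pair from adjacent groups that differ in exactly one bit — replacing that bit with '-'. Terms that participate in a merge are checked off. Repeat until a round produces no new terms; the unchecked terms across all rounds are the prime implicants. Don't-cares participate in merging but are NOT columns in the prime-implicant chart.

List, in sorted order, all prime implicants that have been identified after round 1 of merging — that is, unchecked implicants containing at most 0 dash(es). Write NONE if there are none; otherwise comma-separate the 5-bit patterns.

11001

[col 0] 00010*, 00011*, 00101*, 00110*, 00111*, 01000*, 01010*, 01011*, 10010*, 10011*, 10100*, 10101*, 11001, 11110*, 11111*
[col 1] -0010*, -0011*, -0101, 0-010*, 0-011*, 00-10*, 00-11*, 0001-*, 001-1, 0011-*, 010-0, 0101-*, 1001-*, 1010-, 1111-
[col 2] -001-, 0-01-, 00-1-
Prime implicants: -001-, -0101, 0-01-, 00-1-, 001-1, 010-0, 1010-, 11001, 1111-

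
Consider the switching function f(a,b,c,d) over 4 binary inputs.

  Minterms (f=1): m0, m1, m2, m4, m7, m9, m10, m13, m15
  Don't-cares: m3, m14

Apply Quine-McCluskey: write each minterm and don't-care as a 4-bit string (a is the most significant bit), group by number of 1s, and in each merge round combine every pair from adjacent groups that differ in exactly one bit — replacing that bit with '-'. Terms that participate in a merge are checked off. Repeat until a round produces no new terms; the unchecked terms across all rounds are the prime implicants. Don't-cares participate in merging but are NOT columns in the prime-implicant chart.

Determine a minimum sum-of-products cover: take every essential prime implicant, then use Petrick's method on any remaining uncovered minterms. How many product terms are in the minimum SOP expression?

Round 0: 0000✓ 0001✓ 0010✓ 0011✓ 0100✓ 0111✓ 1001✓ 1010✓ 1101✓ 1110✓ 1111✓
Round 1: -001 -010 -111 0-00 0-11 00-0✓ 00-1✓ 000-✓ 001-✓ 1-01 1-10 11-1 111-
Round 2: 00--
PIs = {-001, -010, -111, 0-00, 0-11, 00--, 1-01, 1-10, 11-1, 111-}
Coverage chart:
  m0: 0-00,00--
  m1: -001,00--
  m2: -010,00--
  m4: 0-00 ←essential
  m7: -111,0-11
  m9: -001,1-01
  m10: -010,1-10
  m13: 1-01,11-1
  m15: -111,11-1,111-
Essential: 0-00
Petrick residual → -001, -010, -111, 1-01
Min cover (5 terms): b'c'd + b'cd' + bcd + a'c'd' + ac'd

5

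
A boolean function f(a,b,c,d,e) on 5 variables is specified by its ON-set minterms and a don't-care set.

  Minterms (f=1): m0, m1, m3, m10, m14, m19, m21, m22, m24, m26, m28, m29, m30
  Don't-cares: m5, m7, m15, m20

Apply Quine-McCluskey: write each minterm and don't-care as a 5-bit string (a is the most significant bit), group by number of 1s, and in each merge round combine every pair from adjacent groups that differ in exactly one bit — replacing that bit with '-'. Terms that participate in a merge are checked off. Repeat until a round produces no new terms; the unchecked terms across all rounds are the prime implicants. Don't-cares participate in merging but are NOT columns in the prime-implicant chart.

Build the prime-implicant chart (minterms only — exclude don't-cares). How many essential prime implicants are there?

Round 0: 00000✓ 00001✓ 00011✓ 00101✓ 00111✓ 01010✓ 01110✓ 01111✓ 10011✓ 10100✓ 10101✓ 10110✓ 11000✓ 11010✓ 11100✓ 11101✓ 11110✓
Round 1: -0011 -0101 -1010✓ -1110✓ 0-111 00-01✓ 00-11✓ 000-1✓ 0000- 001-1✓ 01-10✓ 0111- 1-100✓ 1-101✓ 1-110✓ 101-0✓ 1010-✓ 11-00✓ 11-10✓ 110-0✓ 111-0✓ 1110-✓
Round 2: -1-10 00--1 1-1-0 1-10- 11--0
PIs = {-0011, -0101, -1-10, 0-111, 00--1, 0000-, 0111-, 1-1-0, 1-10-, 11--0}
Coverage chart:
  m0: 0000- ←essential
  m1: 00--1,0000-
  m3: -0011,00--1
  m10: -1-10 ←essential
  m14: -1-10,0111-
  m19: -0011 ←essential
  m21: -0101,1-10-
  m22: 1-1-0 ←essential
  m24: 11--0 ←essential
  m26: -1-10,11--0
  m28: 1-1-0,1-10-,11--0
  m29: 1-10- ←essential
  m30: -1-10,1-1-0,11--0
Essential: -0011, -1-10, 0000-, 1-1-0, 1-10-, 11--0

6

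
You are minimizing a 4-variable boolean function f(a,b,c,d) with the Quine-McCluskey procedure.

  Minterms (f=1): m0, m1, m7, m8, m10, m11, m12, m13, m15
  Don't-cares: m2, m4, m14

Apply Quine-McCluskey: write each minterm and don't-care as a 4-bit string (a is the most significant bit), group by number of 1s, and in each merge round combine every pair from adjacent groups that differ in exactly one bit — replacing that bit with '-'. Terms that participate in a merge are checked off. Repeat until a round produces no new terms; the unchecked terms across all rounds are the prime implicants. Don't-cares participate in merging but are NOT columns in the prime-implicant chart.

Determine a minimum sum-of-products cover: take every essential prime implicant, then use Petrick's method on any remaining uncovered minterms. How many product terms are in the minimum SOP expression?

size-2^0 implicants → 0000(✓)  0001(✓)  0010(✓)  0100(✓)  0111(✓)  1000(✓)  1010(✓)  1011(✓)  1100(✓)  1101(✓)  1110(✓)  1111(✓)
size-2^1 implicants → -000(✓)  -010(✓)  -100(✓)  -111  0-00(✓)  00-0(✓)  000-  1-00(✓)  1-10(✓)  1-11(✓)  10-0(✓)  101-(✓)  11-0(✓)  11-1(✓)  110-(✓)  111-(✓)
size-2^2 implicants → --00  -0-0  1--0  1-1-  11--
Unchecked terms (primes): --00, -0-0, -111, 000-, 1--0, 1-1-, 11--
Minterm coverage:
  m0 ⊆ --00,-0-0,000-
  m1 ⊆ 000- [E]
  m7 ⊆ -111 [E]
  m8 ⊆ --00,-0-0,1--0
  m10 ⊆ -0-0,1--0,1-1-
  m11 ⊆ 1-1- [E]
  m12 ⊆ --00,1--0,11--
  m13 ⊆ 11-- [E]
  m15 ⊆ -111,1-1-,11--
E = {-111, 000-, 1-1-, 11--}
Petrick residual → --00
Cover = c'd' + bcd + a'b'c' + ac + ab  |cover|=5

5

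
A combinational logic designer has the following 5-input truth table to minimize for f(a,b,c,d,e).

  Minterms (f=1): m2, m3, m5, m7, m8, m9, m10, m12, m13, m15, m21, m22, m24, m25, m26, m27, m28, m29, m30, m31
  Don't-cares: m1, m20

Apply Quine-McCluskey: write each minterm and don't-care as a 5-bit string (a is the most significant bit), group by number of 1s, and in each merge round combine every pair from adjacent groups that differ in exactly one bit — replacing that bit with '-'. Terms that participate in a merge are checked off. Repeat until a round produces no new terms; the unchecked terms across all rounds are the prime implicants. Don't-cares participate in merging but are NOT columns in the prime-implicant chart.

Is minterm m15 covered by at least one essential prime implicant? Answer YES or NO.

[col 0] 00001*, 00010*, 00011*, 00101*, 00111*, 01000*, 01001*, 01010*, 01100*, 01101*, 01111*, 10100*, 10101*, 10110*, 11000*, 11001*, 11010*, 11011*, 11100*, 11101*, 11110*, 11111*
[col 1] -0101*, -1000*, -1001*, -1010*, -1100*, -1101*, -1111*, 0-001*, 0-010, 0-101*, 0-111*, 00-01*, 00-11*, 000-1*, 0001-, 001-1*, 01-00*, 01-01*, 010-0*, 0100-*, 011-1*, 0110-*, 1-100*, 1-101*, 1-110*, 101-0*, 1010-*, 11-00*, 11-01*, 11-10*, 11-11*, 110-0*, 110-1*, 1100-*, 1101-*, 111-0*, 111-1*, 1110-*, 1111-*
[col 2] --101, -1-00*, -1-01*, -10-0, -100-*, -11-1, -110-*, 0--01, 0-1-1, 00--1, 01-0-*, 1-1-0, 1-10-, 11--0*, 11--1*, 11-0-*, 11-1-*, 110--*, 111--*
[col 3] -1-0-, 11---
Prime implicants: --101, -1-0-, -10-0, -11-1, 0--01, 0-010, 0-1-1, 00--1, 0001-, 1-1-0, 1-10-, 11---
PI chart (minterm → PIs covering it):
  2 | 0-010,0001-
  3 | 00--1,0001-
  5 | --101,0--01,0-1-1,00--1
  7 | 0-1-1,00--1
  8 | -1-0-,-10-0
  9 | -1-0-,0--01
  10 | -10-0,0-010
  12 | -1-0-  (sole → essential)
  13 | --101,-1-0-,-11-1,0--01,0-1-1
  15 | -11-1,0-1-1
  21 | --101,1-10-
  22 | 1-1-0  (sole → essential)
  24 | -1-0-,-10-0,11---
  25 | -1-0-,11---
  26 | -10-0,11---
  27 | 11---  (sole → essential)
  28 | -1-0-,1-1-0,1-10-,11---
  29 | --101,-1-0-,-11-1,1-10-,11---
  30 | 1-1-0,11---
  31 | -11-1,11---
Essential prime implicants: -1-0-, 1-1-0, 11---

NO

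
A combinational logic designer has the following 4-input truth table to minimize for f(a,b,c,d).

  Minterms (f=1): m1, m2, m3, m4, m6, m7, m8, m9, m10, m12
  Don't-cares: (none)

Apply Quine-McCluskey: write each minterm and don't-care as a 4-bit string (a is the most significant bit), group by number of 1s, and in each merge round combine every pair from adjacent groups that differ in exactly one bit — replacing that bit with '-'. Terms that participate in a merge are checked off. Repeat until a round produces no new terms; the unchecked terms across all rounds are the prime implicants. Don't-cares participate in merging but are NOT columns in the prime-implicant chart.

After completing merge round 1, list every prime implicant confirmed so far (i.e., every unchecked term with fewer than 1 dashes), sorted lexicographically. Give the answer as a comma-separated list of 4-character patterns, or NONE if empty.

[col 0] 0001*, 0010*, 0011*, 0100*, 0110*, 0111*, 1000*, 1001*, 1010*, 1100*
[col 1] -001, -010, -100, 0-10*, 0-11*, 00-1, 001-*, 01-0, 011-*, 1-00, 10-0, 100-
[col 2] 0-1-
Prime implicants: -001, -010, -100, 0-1-, 00-1, 01-0, 1-00, 10-0, 100-

NONE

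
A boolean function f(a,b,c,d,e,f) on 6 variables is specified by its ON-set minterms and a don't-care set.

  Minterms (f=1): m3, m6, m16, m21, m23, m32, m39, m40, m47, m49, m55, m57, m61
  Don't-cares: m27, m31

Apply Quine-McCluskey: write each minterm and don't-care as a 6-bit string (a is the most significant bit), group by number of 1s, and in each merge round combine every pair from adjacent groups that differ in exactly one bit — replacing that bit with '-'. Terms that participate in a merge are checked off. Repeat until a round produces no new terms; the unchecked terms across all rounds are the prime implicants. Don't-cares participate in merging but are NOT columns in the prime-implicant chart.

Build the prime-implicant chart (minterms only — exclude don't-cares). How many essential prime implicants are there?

8

Round 0: 000011 000110 010000 010101✓ 010111✓ 011011✓ 011111✓ 100000✓ 100111✓ 101000✓ 101111✓ 110001✓ 110111✓ 111001✓ 111101✓
Round 1: -10111 01-111 0101-1 011-11 1-0111 10-000 10-111 11-001 111-01
PIs = {-10111, 000011, 000110, 01-111, 010000, 0101-1, 011-11, 1-0111, 10-000, 10-111, 11-001, 111-01}
Coverage chart:
  m3: 000011 ←essential
  m6: 000110 ←essential
  m16: 010000 ←essential
  m21: 0101-1 ←essential
  m23: -10111,01-111,0101-1
  m32: 10-000 ←essential
  m39: 1-0111,10-111
  m40: 10-000 ←essential
  m47: 10-111 ←essential
  m49: 11-001 ←essential
  m55: -10111,1-0111
  m57: 11-001,111-01
  m61: 111-01 ←essential
Essential: 000011, 000110, 010000, 0101-1, 10-000, 10-111, 11-001, 111-01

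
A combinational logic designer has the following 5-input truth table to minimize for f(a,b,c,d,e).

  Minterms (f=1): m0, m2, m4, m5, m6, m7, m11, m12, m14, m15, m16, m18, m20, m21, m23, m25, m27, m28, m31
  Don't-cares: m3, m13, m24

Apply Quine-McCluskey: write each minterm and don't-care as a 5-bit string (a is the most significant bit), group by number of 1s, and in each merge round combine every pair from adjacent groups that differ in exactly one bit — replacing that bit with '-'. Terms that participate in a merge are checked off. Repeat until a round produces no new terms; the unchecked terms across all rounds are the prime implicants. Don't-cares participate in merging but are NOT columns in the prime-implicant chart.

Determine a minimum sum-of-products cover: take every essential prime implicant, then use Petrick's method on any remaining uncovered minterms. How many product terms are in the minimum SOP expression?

6

Round 0: 00000✓ 00010✓ 00011✓ 00100✓ 00101✓ 00110✓ 00111✓ 01011✓ 01100✓ 01101✓ 01110✓ 01111✓ 10000✓ 10010✓ 10100✓ 10101✓ 10111✓ 11000✓ 11001✓ 11011✓ 11100✓ 11111✓
Round 1: -0000✓ -0010✓ -0100✓ -0101✓ -0111✓ -1011✓ -1100✓ -1111✓ 0-011✓ 0-100✓ 0-101✓ 0-110✓ 0-111✓ 00-00✓ 00-10✓ 00-11✓ 000-0✓ 0001-✓ 001-0✓ 001-1✓ 0010-✓ 0011-✓ 01-11✓ 011-0✓ 011-1✓ 0110-✓ 0111-✓ 1-000✓ 1-100✓ 1-111✓ 10-00✓ 100-0✓ 101-1✓ 1010-✓ 11-00✓ 11-11✓ 110-1 1100-
Round 2: --100 --111 -0-00 -00-0 -01-1 -010- -1-11 0--11 0-1-0✓ 0-1-1✓ 0-10-✓ 0-11-✓ 00--0 00-1- 001--✓ 011--✓ 1--00
Round 3: 0-1--
PIs = {--100, --111, -0-00, -00-0, -01-1, -010-, -1-11, 0--11, 0-1--, 00--0, 00-1-, 1--00, 110-1, 1100-}
Coverage chart:
  m0: -0-00,-00-0,00--0
  m2: -00-0,00--0,00-1-
  m4: --100,-0-00,-010-,0-1--,00--0
  m5: -01-1,-010-,0-1--
  m6: 0-1--,00--0,00-1-
  m7: --111,-01-1,0--11,0-1--,00-1-
  m11: -1-11,0--11
  m12: --100,0-1--
  m14: 0-1-- ←essential
  m15: --111,-1-11,0--11,0-1--
  m16: -0-00,-00-0,1--00
  m18: -00-0 ←essential
  m20: --100,-0-00,-010-,1--00
  m21: -01-1,-010-
  m23: --111,-01-1
  m25: 110-1,1100-
  m27: -1-11,110-1
  m28: --100,1--00
  m31: --111,-1-11
Essential: -00-0, 0-1--
Petrick residual → --100, -01-1, -1-11, 110-1
Min cover (6 terms): cd'e' + b'c'e' + b'ce + bde + a'c + abc'e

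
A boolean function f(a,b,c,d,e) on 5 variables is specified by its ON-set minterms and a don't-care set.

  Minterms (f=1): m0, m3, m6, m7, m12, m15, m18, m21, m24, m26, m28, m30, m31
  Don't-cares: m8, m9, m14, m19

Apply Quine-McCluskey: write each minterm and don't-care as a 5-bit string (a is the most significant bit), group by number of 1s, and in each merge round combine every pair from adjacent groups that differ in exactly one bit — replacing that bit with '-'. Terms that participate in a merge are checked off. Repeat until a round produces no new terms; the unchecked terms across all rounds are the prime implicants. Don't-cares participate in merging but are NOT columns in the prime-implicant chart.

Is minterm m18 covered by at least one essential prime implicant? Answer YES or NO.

[col 0] 00000*, 00011*, 00110*, 00111*, 01000*, 01001*, 01100*, 01110*, 01111*, 10010*, 10011*, 10101, 11000*, 11010*, 11100*, 11110*, 11111*
[col 1] -0011, -1000*, -1100*, -1110*, -1111*, 0-000, 0-110*, 0-111*, 00-11, 0011-*, 01-00*, 0100-, 011-0*, 0111-*, 1-010, 1001-, 11-00*, 11-10*, 110-0*, 111-0*, 1111-*
[col 2] -1-00, -11-0, -111-, 0-11-, 11--0
Prime implicants: -0011, -1-00, -11-0, -111-, 0-000, 0-11-, 00-11, 0100-, 1-010, 1001-, 10101, 11--0
PI chart (minterm → PIs covering it):
  0 | 0-000  (sole → essential)
  3 | -0011,00-11
  6 | 0-11-  (sole → essential)
  7 | 0-11-,00-11
  12 | -1-00,-11-0
  15 | -111-,0-11-
  18 | 1-010,1001-
  21 | 10101  (sole → essential)
  24 | -1-00,11--0
  26 | 1-010,11--0
  28 | -1-00,-11-0,11--0
  30 | -11-0,-111-,11--0
  31 | -111-  (sole → essential)
Essential prime implicants: -111-, 0-000, 0-11-, 10101

NO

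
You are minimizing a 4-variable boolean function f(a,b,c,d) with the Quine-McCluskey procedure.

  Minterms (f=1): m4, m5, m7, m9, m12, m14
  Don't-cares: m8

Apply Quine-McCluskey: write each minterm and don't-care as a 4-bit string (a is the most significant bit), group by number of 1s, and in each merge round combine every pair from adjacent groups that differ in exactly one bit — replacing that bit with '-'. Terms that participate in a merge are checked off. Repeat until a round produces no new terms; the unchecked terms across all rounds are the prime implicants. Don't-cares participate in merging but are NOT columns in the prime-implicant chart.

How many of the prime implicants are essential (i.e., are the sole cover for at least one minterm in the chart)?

3

size-2^0 implicants → 0100(✓)  0101(✓)  0111(✓)  1000(✓)  1001(✓)  1100(✓)  1110(✓)
size-2^1 implicants → -100  01-1  010-  1-00  100-  11-0
Unchecked terms (primes): -100, 01-1, 010-, 1-00, 100-, 11-0
Minterm coverage:
  m4 ⊆ -100,010-
  m5 ⊆ 01-1,010-
  m7 ⊆ 01-1 [E]
  m9 ⊆ 100- [E]
  m12 ⊆ -100,1-00,11-0
  m14 ⊆ 11-0 [E]
E = {01-1, 100-, 11-0}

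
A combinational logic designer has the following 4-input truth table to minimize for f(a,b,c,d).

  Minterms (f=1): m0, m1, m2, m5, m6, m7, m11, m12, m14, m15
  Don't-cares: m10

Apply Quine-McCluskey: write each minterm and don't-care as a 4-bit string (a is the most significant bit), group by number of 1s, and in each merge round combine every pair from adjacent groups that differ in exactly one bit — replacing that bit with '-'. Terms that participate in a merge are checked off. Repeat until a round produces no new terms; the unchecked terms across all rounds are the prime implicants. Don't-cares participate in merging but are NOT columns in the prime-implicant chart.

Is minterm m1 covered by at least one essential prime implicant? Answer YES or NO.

NO

size-2^0 implicants → 0000(✓)  0001(✓)  0010(✓)  0101(✓)  0110(✓)  0111(✓)  1010(✓)  1011(✓)  1100(✓)  1110(✓)  1111(✓)
size-2^1 implicants → -010(✓)  -110(✓)  -111(✓)  0-01  0-10(✓)  00-0  000-  01-1  011-(✓)  1-10(✓)  1-11(✓)  101-(✓)  11-0  111-(✓)
size-2^2 implicants → --10  -11-  1-1-
Unchecked terms (primes): --10, -11-, 0-01, 00-0, 000-, 01-1, 1-1-, 11-0
Minterm coverage:
  m0 ⊆ 00-0,000-
  m1 ⊆ 0-01,000-
  m2 ⊆ --10,00-0
  m5 ⊆ 0-01,01-1
  m6 ⊆ --10,-11-
  m7 ⊆ -11-,01-1
  m11 ⊆ 1-1- [E]
  m12 ⊆ 11-0 [E]
  m14 ⊆ --10,-11-,1-1-,11-0
  m15 ⊆ -11-,1-1-
E = {1-1-, 11-0}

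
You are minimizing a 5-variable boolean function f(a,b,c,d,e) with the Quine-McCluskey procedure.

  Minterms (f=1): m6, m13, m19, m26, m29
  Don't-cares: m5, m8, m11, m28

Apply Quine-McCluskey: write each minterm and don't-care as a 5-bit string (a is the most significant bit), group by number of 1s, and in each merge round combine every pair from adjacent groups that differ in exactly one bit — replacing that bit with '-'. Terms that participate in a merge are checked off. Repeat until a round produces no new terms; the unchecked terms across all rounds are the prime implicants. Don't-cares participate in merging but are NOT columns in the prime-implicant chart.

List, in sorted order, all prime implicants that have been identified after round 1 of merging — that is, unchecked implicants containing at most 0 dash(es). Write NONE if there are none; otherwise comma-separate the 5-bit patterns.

[col 0] 00101*, 00110, 01000, 01011, 01101*, 10011, 11010, 11100*, 11101*
[col 1] -1101, 0-101, 1110-
Prime implicants: -1101, 0-101, 00110, 01000, 01011, 10011, 11010, 1110-

00110, 01000, 01011, 10011, 11010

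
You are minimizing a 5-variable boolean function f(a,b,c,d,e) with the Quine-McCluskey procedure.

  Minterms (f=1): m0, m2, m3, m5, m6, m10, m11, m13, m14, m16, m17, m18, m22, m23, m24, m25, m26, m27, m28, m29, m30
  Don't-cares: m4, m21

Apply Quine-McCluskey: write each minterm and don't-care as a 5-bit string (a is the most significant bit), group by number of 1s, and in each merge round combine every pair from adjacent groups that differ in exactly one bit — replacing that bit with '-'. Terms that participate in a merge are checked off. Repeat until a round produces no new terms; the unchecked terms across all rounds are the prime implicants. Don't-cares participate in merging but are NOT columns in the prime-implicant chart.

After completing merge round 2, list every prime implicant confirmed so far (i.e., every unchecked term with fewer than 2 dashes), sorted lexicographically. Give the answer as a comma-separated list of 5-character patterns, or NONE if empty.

0010-, 101-1, 1011-

[col 0] 00000*, 00010*, 00011*, 00100*, 00101*, 00110*, 01010*, 01011*, 01101*, 01110*, 10000*, 10001*, 10010*, 10101*, 10110*, 10111*, 11000*, 11001*, 11010*, 11011*, 11100*, 11101*, 11110*
[col 1] -0000*, -0010*, -0101*, -0110*, -1010*, -1011*, -1101*, -1110*, 0-010*, 0-011*, 0-101*, 0-110*, 00-00*, 00-10*, 000-0*, 0001-*, 001-0*, 0010-, 01-10*, 0101-*, 1-000*, 1-001*, 1-010*, 1-101*, 1-110*, 10-01*, 10-10*, 100-0*, 1000-*, 101-1, 1011-, 11-00*, 11-01*, 11-10*, 110-0*, 110-1*, 1100-*, 1101-*, 111-0*, 1110-*
[col 2] --010*, --101, --110*, -0-10*, -00-0, -1-10*, -101-, 0--10*, 0-01-, 00--0, 1--01, 1--10*, 1-0-0, 1-00-, 11--0, 11-0-, 110--
[col 3] ---10
Prime implicants: ---10, --101, -00-0, -101-, 0-01-, 00--0, 0010-, 1--01, 1-0-0, 1-00-, 101-1, 1011-, 11--0, 11-0-, 110--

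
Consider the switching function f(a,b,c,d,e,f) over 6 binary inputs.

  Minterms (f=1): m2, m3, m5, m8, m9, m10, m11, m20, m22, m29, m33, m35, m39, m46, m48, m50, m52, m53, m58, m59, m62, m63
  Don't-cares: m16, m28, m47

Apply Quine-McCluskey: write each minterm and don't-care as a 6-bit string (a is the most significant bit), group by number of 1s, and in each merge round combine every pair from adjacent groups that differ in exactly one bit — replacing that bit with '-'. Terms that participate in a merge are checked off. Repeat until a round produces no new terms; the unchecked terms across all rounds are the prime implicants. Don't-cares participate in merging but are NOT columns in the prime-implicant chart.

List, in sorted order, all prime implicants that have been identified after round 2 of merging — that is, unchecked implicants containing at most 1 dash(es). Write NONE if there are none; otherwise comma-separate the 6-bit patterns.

-00011, 000101, 01-100, 0101-0, 01110-, 10-111, 100-11, 1000-1, 11-010, 1100-0, 11010-

Round 0: 000010✓ 000011✓ 000101 001000✓ 001001✓ 001010✓ 001011✓ 010000✓ 010100✓ 010110✓ 011100✓ 011101✓ 100001✓ 100011✓ 100111✓ 101110✓ 101111✓ 110000✓ 110010✓ 110100✓ 110101✓ 111010✓ 111011✓ 111110✓ 111111✓
Round 1: -00011 -10000✓ -10100✓ 00-010✓ 00-011✓ 00001-✓ 0010-0✓ 0010-1✓ 00100-✓ 00101-✓ 01-100 010-00✓ 0101-0 01110- 1-1110✓ 1-1111✓ 10-111 100-11 1000-1 10111-✓ 11-010 110-00✓ 1100-0 11010- 111-10✓ 111-11✓ 11101-✓ 11111-✓
Round 2: -10-00 00-01- 0010-- 1-111- 111-1-
PIs = {-00011, -10-00, 00-01-, 000101, 0010--, 01-100, 0101-0, 01110-, 1-111-, 10-111, 100-11, 1000-1, 11-010, 1100-0, 11010-, 111-1-}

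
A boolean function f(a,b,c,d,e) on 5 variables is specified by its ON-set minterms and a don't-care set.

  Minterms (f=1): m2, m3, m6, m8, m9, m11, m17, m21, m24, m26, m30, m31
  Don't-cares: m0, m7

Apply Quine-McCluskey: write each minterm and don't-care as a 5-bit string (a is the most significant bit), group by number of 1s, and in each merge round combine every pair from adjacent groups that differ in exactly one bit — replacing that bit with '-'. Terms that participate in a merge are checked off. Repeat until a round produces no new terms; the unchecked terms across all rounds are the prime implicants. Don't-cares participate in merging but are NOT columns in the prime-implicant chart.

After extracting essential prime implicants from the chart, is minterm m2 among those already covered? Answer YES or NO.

[col 0] 00000*, 00010*, 00011*, 00110*, 00111*, 01000*, 01001*, 01011*, 10001*, 10101*, 11000*, 11010*, 11110*, 11111*
[col 1] -1000, 0-000, 0-011, 00-10*, 00-11*, 000-0, 0001-*, 0011-*, 010-1, 0100-, 10-01, 11-10, 110-0, 1111-
[col 2] 00-1-
Prime implicants: -1000, 0-000, 0-011, 00-1-, 000-0, 010-1, 0100-, 10-01, 11-10, 110-0, 1111-
PI chart (minterm → PIs covering it):
  2 | 00-1-,000-0
  3 | 0-011,00-1-
  6 | 00-1-  (sole → essential)
  8 | -1000,0-000,0100-
  9 | 010-1,0100-
  11 | 0-011,010-1
  17 | 10-01  (sole → essential)
  21 | 10-01  (sole → essential)
  24 | -1000,110-0
  26 | 11-10,110-0
  30 | 11-10,1111-
  31 | 1111-  (sole → essential)
Essential prime implicants: 00-1-, 10-01, 1111-

YES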